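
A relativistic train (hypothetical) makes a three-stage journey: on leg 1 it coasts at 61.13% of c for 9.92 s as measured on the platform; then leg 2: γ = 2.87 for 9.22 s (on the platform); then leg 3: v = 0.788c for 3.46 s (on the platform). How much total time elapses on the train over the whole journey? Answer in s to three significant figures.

Leg 1: β = 0.6113; γ = 1/√(1 − 0.6113²) = 1/√0.6263 = 1.264; τ_1 = 9.92/1.264 = 7.851 s.
Leg 2: γ = 2.87; τ_2 = 9.22/2.870 = 3.213 s.
Leg 3: γ = 1/√(1 − 0.788²) = 1/√0.3791 = 1.624; τ_3 = 3.46/1.624 = 2.130 s.
Total: 7.851 + 3.213 + 2.130 s.

τ = 13.2 s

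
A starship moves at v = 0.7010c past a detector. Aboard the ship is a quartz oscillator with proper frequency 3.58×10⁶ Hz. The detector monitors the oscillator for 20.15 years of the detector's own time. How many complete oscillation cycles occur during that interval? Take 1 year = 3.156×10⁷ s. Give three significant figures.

N = 1.62×10¹⁵

γ = 1/√(1 − 0.7010²) = 1/√0.5086 = 1.402
During 20.15 years of lab time, the oscillator's proper time advances by τ = Δt/γ = 20.15/1.402 = 14.37 years = 4.535×10⁸ s.
N = f × τ = 3.58×10⁶ × 4.535×10⁸ = 1.624×10¹⁵.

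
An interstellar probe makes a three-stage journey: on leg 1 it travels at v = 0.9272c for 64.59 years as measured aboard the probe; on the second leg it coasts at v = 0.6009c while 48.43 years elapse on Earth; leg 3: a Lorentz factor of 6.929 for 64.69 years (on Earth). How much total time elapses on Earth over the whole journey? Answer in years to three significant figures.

Δt = 286 years

Leg 1: γ = 1/√(1 − 0.9272²) = 1/√0.1403 = 2.670; Δt_1 = 2.670 × 64.59 = 172.4 years.
Leg 2: 48.43 years is already measured on Earth.
Leg 3: 64.69 years is already measured on Earth.
Total: 172.4 + 48.43 + 64.69 years.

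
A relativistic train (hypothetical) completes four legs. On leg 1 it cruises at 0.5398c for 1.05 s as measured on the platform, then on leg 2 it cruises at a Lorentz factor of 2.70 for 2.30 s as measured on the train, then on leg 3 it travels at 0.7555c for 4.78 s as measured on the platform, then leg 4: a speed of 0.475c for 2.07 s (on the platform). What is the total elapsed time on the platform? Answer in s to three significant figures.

Δt = 14.1 s

Leg 1: 1.05 s is already measured on the platform.
Leg 2: γ = 2.70; Δt_2 = 2.700 × 2.30 = 6.210 s.
Leg 3: 4.78 s is already measured on the platform.
Leg 4: 2.07 s is already measured on the platform.
Total: 1.050 + 6.210 + 4.780 + 2.070 s.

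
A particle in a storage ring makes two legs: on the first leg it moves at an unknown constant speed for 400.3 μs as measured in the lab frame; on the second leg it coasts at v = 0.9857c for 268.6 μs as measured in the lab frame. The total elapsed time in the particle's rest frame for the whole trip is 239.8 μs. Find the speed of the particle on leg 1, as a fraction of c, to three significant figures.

Leg 1: speed unknown; τ_1 = 400.3/γ_1.
Leg 2: γ = 1/√(1 − 0.9857²) = 1/√0.02840 = 5.934; τ_2 = 268.6/5.934 = 45.26 μs.
Total proper time: τ_1 + 45.26 = 239.8, so τ_1 = 239.8 − 45.26 = 194.5 μs.
γ_1 = 400.3/194.5 = 2.058; β = √(1 − 1/γ²) = √0.7638.

β = 0.874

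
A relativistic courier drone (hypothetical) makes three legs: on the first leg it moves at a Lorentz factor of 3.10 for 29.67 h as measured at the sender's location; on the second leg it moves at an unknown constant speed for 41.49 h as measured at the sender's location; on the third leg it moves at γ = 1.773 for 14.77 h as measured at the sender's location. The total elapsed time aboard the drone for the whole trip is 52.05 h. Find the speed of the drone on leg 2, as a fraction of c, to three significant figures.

β = 0.568

Leg 1: γ = 3.10; τ_1 = 29.67/3.100 = 9.571 h.
Leg 2: speed unknown; τ_2 = 41.49/γ_2.
Leg 3: γ = 1.773; τ_3 = 14.77/1.773 = 8.331 h.
Total proper time: 9.571 + τ_2 + 8.331 = 52.05, so τ_2 = 52.05 − 17.90 = 34.15 h.
γ_2 = 41.49/34.15 = 1.215; β = √(1 − 1/γ²) = √0.3226.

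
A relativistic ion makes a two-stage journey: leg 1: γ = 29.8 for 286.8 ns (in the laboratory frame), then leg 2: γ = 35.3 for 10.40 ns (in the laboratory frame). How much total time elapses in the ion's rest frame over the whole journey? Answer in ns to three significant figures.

τ = 9.92 ns

Leg 1: γ = 29.8; τ_1 = 286.8/29.80 = 9.624 ns.
Leg 2: γ = 35.3; τ_2 = 10.40/35.30 = 0.2946 ns.
Total: 9.624 + 0.2946 ns.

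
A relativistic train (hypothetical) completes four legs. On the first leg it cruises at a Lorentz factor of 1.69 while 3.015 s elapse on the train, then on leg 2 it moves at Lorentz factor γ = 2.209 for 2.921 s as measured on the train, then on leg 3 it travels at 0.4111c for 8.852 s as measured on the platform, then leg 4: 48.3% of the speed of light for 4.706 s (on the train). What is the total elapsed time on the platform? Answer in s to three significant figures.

Leg 1: γ = 1.69; Δt_1 = 1.690 × 3.015 = 5.095 s.
Leg 2: γ = 2.209; Δt_2 = 2.209 × 2.921 = 6.452 s.
Leg 3: 8.852 s is already measured on the platform.
Leg 4: β = 0.483; γ = 1/√(1 − 0.483²) = 1/√0.7667 = 1.142; Δt_4 = 1.142 × 4.706 = 5.374 s.
Total: 5.095 + 6.452 + 8.852 + 5.374 s.

Δt = 25.8 s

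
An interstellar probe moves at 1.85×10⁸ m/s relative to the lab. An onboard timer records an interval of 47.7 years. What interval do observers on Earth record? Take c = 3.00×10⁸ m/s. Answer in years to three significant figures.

β = 1.85×10⁸/3.00×10⁸ = 0.6167; γ = 1/√(1 − 0.6167²) = 1.270
The interval measured aboard the probe is the proper time (both events occur at the same place in that frame); the lab-frame interval is Δt = γτ = 1.270 × 47.7 years.

Δt = 60.6 years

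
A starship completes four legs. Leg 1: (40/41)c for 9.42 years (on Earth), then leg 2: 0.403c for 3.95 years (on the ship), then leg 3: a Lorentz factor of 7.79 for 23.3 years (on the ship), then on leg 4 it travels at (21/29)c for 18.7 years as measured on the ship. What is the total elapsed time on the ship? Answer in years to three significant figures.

τ = 48.0 years

Leg 1: γ = 1/√(1 − (40/41)²) = 41/9 ≈ 4.556; τ_1 = 9.42/4.556 = 2.068 years.
Leg 2: 3.95 years is already measured on the ship.
Leg 3: 23.3 years is already measured on the ship.
Leg 4: 18.7 years is already measured on the ship.
Total: 2.068 + 3.950 + 23.30 + 18.70 years.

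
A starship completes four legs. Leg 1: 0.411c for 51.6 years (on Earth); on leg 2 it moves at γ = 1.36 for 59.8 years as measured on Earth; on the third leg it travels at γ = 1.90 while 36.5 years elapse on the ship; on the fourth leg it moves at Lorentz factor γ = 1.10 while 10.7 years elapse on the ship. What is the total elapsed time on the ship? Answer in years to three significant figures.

Leg 1: γ = 1/√(1 − 0.411²) = 1/√0.8311 = 1.097; τ_1 = 51.6/1.097 = 47.04 years.
Leg 2: γ = 1.36; τ_2 = 59.8/1.360 = 43.97 years.
Leg 3: 36.5 years is already measured on the ship.
Leg 4: 10.7 years is already measured on the ship.
Total: 47.04 + 43.97 + 36.50 + 10.70 years.

τ = 138 years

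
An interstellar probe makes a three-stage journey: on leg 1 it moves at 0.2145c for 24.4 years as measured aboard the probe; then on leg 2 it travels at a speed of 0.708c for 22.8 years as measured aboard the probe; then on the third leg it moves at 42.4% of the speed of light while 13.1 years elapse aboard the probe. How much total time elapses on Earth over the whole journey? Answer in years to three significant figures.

Leg 1: γ = 1/√(1 − 0.2145²) = 1/√0.9540 = 1.024; Δt_1 = 1.024 × 24.4 = 24.98 years.
Leg 2: γ = 1/√(1 − 0.708²) = 1/√0.4987 = 1.416; Δt_2 = 1.416 × 22.8 = 32.28 years.
Leg 3: β = 0.424; γ = 1/√(1 − 0.424²) = 1/√0.8202 = 1.104; Δt_3 = 1.104 × 13.1 = 14.46 years.
Total: 24.98 + 32.28 + 14.46 years.

Δt = 71.7 years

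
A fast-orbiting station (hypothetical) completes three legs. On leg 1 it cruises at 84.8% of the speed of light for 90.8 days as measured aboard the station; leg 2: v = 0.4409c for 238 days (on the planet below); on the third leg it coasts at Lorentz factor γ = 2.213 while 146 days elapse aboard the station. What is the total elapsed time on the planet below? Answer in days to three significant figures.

Leg 1: β = 0.848; γ = 1/√(1 − 0.848²) = 1/√0.2809 = 1.887; Δt_1 = 1.887 × 90.8 = 171.3 days.
Leg 2: 238 days is already measured on the planet below.
Leg 3: γ = 2.213; Δt_3 = 2.213 × 146 = 323.1 days.
Total: 171.3 + 238.0 + 323.1 days.

Δt = 732 days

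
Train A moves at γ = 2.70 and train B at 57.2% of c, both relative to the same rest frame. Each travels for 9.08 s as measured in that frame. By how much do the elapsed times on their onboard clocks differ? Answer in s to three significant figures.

|τ_A − τ_B| = 4.08 s

A: γ = 2.70; τ_A = 9.08/2.700 = 3.363 s.
B: β = 0.572; γ = 1/√(1 − 0.572²) = 1/√0.6728 = 1.219; τ_B = 9.08/1.219 = 7.448 s.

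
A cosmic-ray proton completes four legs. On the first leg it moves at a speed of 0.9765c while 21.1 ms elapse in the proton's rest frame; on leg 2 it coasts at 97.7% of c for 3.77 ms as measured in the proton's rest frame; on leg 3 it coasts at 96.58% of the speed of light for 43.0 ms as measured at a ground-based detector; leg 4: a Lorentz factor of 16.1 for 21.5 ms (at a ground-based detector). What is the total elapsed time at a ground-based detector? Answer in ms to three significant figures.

Δt = 180 ms

Leg 1: γ = 1/√(1 − 0.9765²) = 1/√0.04645 = 4.640; Δt_1 = 4.640 × 21.1 = 97.90 ms.
Leg 2: β = 0.977; γ = 1/√(1 − 0.977²) = 1/√0.04547 = 4.690; Δt_2 = 4.690 × 3.77 = 17.68 ms.
Leg 3: 43.0 ms is already measured at a ground-based detector.
Leg 4: 21.5 ms is already measured at a ground-based detector.
Total: 97.90 + 17.68 + 43.00 + 21.50 ms.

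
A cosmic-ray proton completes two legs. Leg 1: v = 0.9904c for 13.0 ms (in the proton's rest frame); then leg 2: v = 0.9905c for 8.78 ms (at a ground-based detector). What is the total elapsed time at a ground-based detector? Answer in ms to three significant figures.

Δt = 103 ms

Leg 1: γ = 1/√(1 − 0.9904²) = 1/√0.01911 = 7.234; Δt_1 = 7.234 × 13.0 = 94.05 ms.
Leg 2: 8.78 ms is already measured at a ground-based detector.
Total: 94.05 + 8.780 ms.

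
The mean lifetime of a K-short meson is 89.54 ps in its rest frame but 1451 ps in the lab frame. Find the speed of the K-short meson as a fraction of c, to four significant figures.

β = 0.9981

γ = Δt/τ₀ = 1451/89.54 = 16.21
β = √(1 − 1/γ²) = √(1 − 0.003808) = √0.9962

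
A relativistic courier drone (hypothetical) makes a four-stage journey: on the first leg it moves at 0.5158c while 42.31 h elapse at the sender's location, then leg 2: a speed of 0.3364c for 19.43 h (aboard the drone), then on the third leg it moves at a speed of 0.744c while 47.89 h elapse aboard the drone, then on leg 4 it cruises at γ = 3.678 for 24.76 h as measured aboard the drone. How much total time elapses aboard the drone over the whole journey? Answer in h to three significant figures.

Leg 1: γ = 1/√(1 − 0.5158²) = 1/√0.7340 = 1.167; τ_1 = 42.31/1.167 = 36.25 h.
Leg 2: 19.43 h is already measured aboard the drone.
Leg 3: 47.89 h is already measured aboard the drone.
Leg 4: 24.76 h is already measured aboard the drone.
Total: 36.25 + 19.43 + 47.89 + 24.76 h.

τ = 128 h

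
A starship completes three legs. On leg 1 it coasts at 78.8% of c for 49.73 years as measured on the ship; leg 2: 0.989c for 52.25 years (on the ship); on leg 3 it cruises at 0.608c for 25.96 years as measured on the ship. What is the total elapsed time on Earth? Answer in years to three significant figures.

Δt = 467 years

Leg 1: β = 0.788; γ = 1/√(1 − 0.788²) = 1/√0.3791 = 1.624; Δt_1 = 1.624 × 49.73 = 80.77 years.
Leg 2: γ = 1/√(1 − 0.989²) = 1/√0.02188 = 6.761; Δt_2 = 6.761 × 52.25 = 353.2 years.
Leg 3: γ = 1/√(1 − 0.608²) = 1/√0.6303 = 1.260; Δt_3 = 1.260 × 25.96 = 32.70 years.
Total: 80.77 + 353.2 + 32.70 years.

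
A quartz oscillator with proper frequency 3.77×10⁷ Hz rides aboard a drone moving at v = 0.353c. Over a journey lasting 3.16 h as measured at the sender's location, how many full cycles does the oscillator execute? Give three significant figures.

N = 4.01×10¹¹

γ = 1/√(1 − 0.353²) = 1/√0.8754 = 1.069
The oscillator's own cycle count is N = f × τ where τ is the proper time aboard the drone. τ = Δt/γ = 3.16/1.069 = 2.957 h = 1.064×10⁴ s.
N = 3.77×10⁷ × 1.064×10⁴ = 4.013×10¹¹.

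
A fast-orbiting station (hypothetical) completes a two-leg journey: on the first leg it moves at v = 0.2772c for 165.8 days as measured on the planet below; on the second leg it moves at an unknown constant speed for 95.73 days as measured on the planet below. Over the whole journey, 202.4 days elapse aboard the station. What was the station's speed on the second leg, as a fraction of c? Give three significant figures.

Leg 1: γ = 1/√(1 − 0.2772²) = 1/√0.9232 = 1.041; τ_1 = 165.8/1.041 = 159.3 days.
Leg 2: speed unknown; τ_2 = 95.73/γ_2.
Total proper time: 159.3 + τ_2 = 202.4, so τ_2 = 202.4 − 159.3 = 43.10 days.
γ_2 = 95.73/43.10 = 2.221; β = √(1 − 1/γ²) = √0.7973.

β = 0.893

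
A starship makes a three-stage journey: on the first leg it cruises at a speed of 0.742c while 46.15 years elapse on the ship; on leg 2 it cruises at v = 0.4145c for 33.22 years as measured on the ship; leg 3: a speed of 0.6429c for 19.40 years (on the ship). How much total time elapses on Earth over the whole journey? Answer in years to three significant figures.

Leg 1: γ = 1/√(1 − 0.742²) = 1/√0.4494 = 1.492; Δt_1 = 1.492 × 46.15 = 68.84 years.
Leg 2: γ = 1/√(1 − 0.4145²) = 1/√0.8282 = 1.099; Δt_2 = 1.099 × 33.22 = 36.50 years.
Leg 3: γ = 1/√(1 − 0.6429²) = 1/√0.5867 = 1.306; Δt_3 = 1.306 × 19.40 = 25.33 years.
Total: 68.84 + 36.50 + 25.33 years.

Δt = 131 years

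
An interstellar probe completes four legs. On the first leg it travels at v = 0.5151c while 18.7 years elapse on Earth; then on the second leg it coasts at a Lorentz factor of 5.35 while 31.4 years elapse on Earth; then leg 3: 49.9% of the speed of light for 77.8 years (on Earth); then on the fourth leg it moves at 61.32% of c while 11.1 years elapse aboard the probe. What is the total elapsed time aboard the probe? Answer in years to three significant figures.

τ = 100 years

Leg 1: γ = 1/√(1 − 0.5151²) = 1/√0.7347 = 1.167; τ_1 = 18.7/1.167 = 16.03 years.
Leg 2: γ = 5.35; τ_2 = 31.4/5.350 = 5.869 years.
Leg 3: β = 0.499; γ = 1/√(1 − 0.499²) = 1/√0.7510 = 1.154; τ_3 = 77.8/1.154 = 67.42 years.
Leg 4: 11.1 years is already measured aboard the probe.
Total: 16.03 + 5.869 + 67.42 + 11.10 years.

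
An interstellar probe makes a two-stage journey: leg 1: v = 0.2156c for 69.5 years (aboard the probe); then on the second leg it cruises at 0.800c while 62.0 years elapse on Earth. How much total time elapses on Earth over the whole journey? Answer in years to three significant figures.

Leg 1: γ = 1/√(1 − 0.2156²) = 1/√0.9535 = 1.024; Δt_1 = 1.024 × 69.5 = 71.17 years.
Leg 2: 62.0 years is already measured on Earth.
Total: 71.17 + 62.00 years.

Δt = 133 years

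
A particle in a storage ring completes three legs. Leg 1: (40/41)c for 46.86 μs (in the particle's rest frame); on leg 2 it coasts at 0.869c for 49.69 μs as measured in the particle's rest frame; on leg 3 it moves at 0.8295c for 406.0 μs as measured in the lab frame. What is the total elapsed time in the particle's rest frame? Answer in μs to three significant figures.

τ = 323 μs

Leg 1: 46.86 μs is already measured in the particle's rest frame.
Leg 2: 49.69 μs is already measured in the particle's rest frame.
Leg 3: γ = 1/√(1 − 0.8295²) = 1/√0.3119 = 1.790; τ_3 = 406.0/1.790 = 226.8 μs.
Total: 46.86 + 49.69 + 226.8 μs.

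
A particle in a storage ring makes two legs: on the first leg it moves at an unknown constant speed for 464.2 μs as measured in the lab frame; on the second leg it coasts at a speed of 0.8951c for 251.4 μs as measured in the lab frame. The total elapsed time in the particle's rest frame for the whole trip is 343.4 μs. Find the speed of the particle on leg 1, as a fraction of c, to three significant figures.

Leg 1: speed unknown; τ_1 = 464.2/γ_1.
Leg 2: γ = 1/√(1 − 0.8951²) = 1/√0.1988 = 2.243; τ_2 = 251.4/2.243 = 112.1 μs.
Total proper time: τ_1 + 112.1 = 343.4, so τ_1 = 343.4 − 112.1 = 231.3 μs.
γ_1 = 464.2/231.3 = 2.007; β = √(1 − 1/γ²) = √0.7517.

β = 0.867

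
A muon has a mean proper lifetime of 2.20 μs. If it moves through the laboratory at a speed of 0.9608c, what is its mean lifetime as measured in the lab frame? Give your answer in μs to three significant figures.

Δt = 7.94 μs

γ = 1/√(1 − 0.9608²) = 1/√0.07686 = 3.607
The rest-frame lifetime is the proper time; the lab measures the dilated interval Δt = γτ₀ = 3.607 × 2.20 μs.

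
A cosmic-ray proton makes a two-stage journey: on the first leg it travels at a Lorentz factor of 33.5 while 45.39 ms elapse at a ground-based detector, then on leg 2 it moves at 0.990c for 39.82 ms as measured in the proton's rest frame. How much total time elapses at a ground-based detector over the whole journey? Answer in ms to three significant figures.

Leg 1: 45.39 ms is already measured at a ground-based detector.
Leg 2: γ = 1/√(1 − 0.990²) = 1/√0.01990 = 7.089; Δt_2 = 7.089 × 39.82 = 282.3 ms.
Total: 45.39 + 282.3 ms.

Δt = 328 ms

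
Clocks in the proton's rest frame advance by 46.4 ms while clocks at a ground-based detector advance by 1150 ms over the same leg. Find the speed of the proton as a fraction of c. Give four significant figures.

v = 0.9992c

The proper time is measured in the proton's rest frame (both events occur at the proton's location); Δt is measured at a ground-based detector. γ = Δt/τ = 1150/46.4 = 24.78.
β = √(1 − 1/γ²) = √(1 − 0.001628) = √0.9984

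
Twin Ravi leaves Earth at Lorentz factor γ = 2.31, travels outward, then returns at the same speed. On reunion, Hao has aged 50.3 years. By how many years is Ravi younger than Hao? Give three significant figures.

Δt − τ = 28.5 years

γ = 2.31
Ravi's elapsed proper time: τ = 50.3/2.310 = 21.77 years.
Age gap = Δt − τ = 50.3 − 21.77 years.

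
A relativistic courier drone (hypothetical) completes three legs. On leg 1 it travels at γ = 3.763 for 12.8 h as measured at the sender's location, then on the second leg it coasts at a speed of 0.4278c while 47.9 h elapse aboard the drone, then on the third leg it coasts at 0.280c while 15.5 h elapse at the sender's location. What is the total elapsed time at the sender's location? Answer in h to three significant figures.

Δt = 81.3 h

Leg 1: 12.8 h is already measured at the sender's location.
Leg 2: γ = 1/√(1 − 0.4278²) = 1/√0.8170 = 1.106; Δt_2 = 1.106 × 47.9 = 52.99 h.
Leg 3: 15.5 h is already measured at the sender's location.
Total: 12.80 + 52.99 + 15.50 h.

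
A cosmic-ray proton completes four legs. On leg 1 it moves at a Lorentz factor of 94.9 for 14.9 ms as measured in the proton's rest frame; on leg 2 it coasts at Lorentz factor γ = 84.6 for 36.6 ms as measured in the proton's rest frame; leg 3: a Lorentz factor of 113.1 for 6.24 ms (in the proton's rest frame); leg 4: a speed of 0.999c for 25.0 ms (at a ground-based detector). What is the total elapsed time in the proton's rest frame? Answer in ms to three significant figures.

Leg 1: 14.9 ms is already measured in the proton's rest frame.
Leg 2: 36.6 ms is already measured in the proton's rest frame.
Leg 3: 6.24 ms is already measured in the proton's rest frame.
Leg 4: γ = 1/√(1 − 0.999²) = 1/√0.001999 = 22.37; τ_4 = 25.0/22.37 = 1.118 ms.
Total: 14.90 + 36.60 + 6.240 + 1.118 ms.

τ = 58.9 ms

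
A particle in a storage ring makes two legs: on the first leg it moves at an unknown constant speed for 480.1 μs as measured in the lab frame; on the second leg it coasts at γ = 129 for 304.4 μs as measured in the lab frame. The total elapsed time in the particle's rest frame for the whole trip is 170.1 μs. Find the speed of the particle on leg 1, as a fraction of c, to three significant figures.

Leg 1: speed unknown; τ_1 = 480.1/γ_1.
Leg 2: γ = 129; τ_2 = 304.4/129.0 = 2.360 μs.
Total proper time: τ_1 + 2.360 = 170.1, so τ_1 = 170.1 − 2.360 = 167.7 μs.
γ_1 = 480.1/167.7 = 2.862; β = √(1 − 1/γ²) = √0.8779.

β = 0.937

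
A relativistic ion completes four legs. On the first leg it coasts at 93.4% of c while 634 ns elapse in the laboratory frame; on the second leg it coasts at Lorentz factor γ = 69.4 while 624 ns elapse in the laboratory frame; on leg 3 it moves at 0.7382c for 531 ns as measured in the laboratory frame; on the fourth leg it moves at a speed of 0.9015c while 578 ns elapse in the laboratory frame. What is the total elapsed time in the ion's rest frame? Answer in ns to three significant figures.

τ = 844 ns

Leg 1: β = 0.934; γ = 1/√(1 − 0.934²) = 1/√0.1276 = 2.799; τ_1 = 634/2.799 = 226.5 ns.
Leg 2: γ = 69.4; τ_2 = 624/69.40 = 8.991 ns.
Leg 3: γ = 1/√(1 − 0.7382²) = 1/√0.4551 = 1.482; τ_3 = 531/1.482 = 358.2 ns.
Leg 4: γ = 1/√(1 − 0.9015²) = 1/√0.1873 = 2.311; τ_4 = 578/2.311 = 250.1 ns.
Total: 226.5 + 8.991 + 358.2 + 250.1 ns.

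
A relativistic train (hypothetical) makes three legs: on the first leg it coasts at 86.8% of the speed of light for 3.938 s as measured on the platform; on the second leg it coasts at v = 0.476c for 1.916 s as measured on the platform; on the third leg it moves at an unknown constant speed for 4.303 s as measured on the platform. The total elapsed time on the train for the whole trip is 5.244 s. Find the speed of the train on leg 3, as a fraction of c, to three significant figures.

Leg 1: β = 0.868; γ = 1/√(1 − 0.868²) = 1/√0.2466 = 2.014; τ_1 = 3.938/2.014 = 1.955 s.
Leg 2: γ = 1/√(1 − 0.476²) = 1/√0.7734 = 1.137; τ_2 = 1.916/1.137 = 1.685 s.
Leg 3: speed unknown; τ_3 = 4.303/γ_3.
Total proper time: 1.955 + 1.685 + τ_3 = 5.244, so τ_3 = 5.244 − 3.640 = 1.604 s.
γ_3 = 4.303/1.604 = 2.683; β = √(1 − 1/γ²) = √0.8611.

β = 0.928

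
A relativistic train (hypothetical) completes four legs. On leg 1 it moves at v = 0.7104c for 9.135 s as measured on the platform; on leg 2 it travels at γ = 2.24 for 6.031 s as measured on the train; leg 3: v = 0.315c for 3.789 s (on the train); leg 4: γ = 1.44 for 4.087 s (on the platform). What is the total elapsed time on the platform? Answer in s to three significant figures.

Leg 1: 9.135 s is already measured on the platform.
Leg 2: γ = 2.24; Δt_2 = 2.240 × 6.031 = 13.51 s.
Leg 3: γ = 1/√(1 − 0.315²) = 1/√0.9008 = 1.054; Δt_3 = 1.054 × 3.789 = 3.992 s.
Leg 4: 4.087 s is already measured on the platform.
Total: 9.135 + 13.51 + 3.992 + 4.087 s.

Δt = 30.7 s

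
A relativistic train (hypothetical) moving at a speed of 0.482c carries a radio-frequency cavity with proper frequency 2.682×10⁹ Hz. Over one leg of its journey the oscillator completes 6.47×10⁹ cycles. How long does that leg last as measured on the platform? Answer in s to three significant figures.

γ = 1/√(1 − 0.482²) = 1/√0.7677 = 1.141
Proper time for N cycles: τ = N/f = 6.47×10⁹/(2.682×10⁹) = 2.412×10⁰ s = 2.412 s.
Lab-frame duration Δt = γτ = 1.141 × 2.412 = 2.753 s.

Δt = 2.75 s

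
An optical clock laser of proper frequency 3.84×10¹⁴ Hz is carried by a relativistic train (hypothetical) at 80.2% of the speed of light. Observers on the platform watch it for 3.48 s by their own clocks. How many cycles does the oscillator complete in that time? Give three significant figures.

N = 7.98×10¹⁴

β = 0.802; γ = 1/√(1 − 0.802²) = 1/√0.3568 = 1.674
During 3.48 s of lab time, the oscillator's proper time advances by τ = Δt/γ = 3.48/1.674 = 2.079 s = 2.079×10⁰ s.
N = f × τ = 3.84×10¹⁴ × 2.079×10⁰ = 7.982×10¹⁴.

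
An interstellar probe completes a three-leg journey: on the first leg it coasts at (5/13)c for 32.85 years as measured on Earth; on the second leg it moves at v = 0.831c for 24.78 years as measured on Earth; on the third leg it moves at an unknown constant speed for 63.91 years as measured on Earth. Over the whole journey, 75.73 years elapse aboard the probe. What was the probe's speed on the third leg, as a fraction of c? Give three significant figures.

β = 0.869

Leg 1: γ = 1/√(1 − (5/13)²) = 13/12 ≈ 1.083; τ_1 = 32.85/1.083 = 30.32 years.
Leg 2: γ = 1/√(1 − 0.831²) = 1/√0.3094 = 1.798; τ_2 = 24.78/1.798 = 13.78 years.
Leg 3: speed unknown; τ_3 = 63.91/γ_3.
Total proper time: 30.32 + 13.78 + τ_3 = 75.73, so τ_3 = 75.73 − 44.11 = 31.62 years.
γ_3 = 63.91/31.62 = 2.021; β = √(1 − 1/γ²) = √0.7552.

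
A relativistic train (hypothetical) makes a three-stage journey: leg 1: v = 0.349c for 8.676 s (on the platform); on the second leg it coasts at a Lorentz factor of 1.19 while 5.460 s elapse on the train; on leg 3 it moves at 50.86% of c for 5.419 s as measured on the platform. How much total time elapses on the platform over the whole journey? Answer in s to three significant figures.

Δt = 20.6 s

Leg 1: 8.676 s is already measured on the platform.
Leg 2: γ = 1.19; Δt_2 = 1.190 × 5.460 = 6.497 s.
Leg 3: 5.419 s is already measured on the platform.
Total: 8.676 + 6.497 + 5.419 s.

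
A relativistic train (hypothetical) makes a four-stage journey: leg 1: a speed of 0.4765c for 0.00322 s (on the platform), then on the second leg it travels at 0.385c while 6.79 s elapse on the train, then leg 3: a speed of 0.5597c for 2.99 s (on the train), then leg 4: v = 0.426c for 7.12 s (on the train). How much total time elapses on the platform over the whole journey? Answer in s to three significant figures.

Δt = 18.8 s

Leg 1: 0.00322 s is already measured on the platform.
Leg 2: γ = 1/√(1 − 0.385²) = 1/√0.8518 = 1.084; Δt_2 = 1.084 × 6.79 = 7.357 s.
Leg 3: γ = 1/√(1 − 0.5597²) = 1/√0.6867 = 1.207; Δt_3 = 1.207 × 2.99 = 3.608 s.
Leg 4: γ = 1/√(1 − 0.426²) = 1/√0.8185 = 1.105; Δt_4 = 1.105 × 7.12 = 7.870 s.
Total: 0.003220 + 7.357 + 3.608 + 7.870 s.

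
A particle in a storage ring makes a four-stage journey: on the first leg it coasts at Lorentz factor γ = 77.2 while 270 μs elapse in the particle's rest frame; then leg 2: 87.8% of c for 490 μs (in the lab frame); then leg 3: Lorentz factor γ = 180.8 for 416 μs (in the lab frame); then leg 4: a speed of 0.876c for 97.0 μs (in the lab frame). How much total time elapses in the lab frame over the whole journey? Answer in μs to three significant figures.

Δt = 2.18×10⁴ μs

Leg 1: γ = 77.2; Δt_1 = 77.20 × 270 = 2.084×10⁴ μs.
Leg 2: 490 μs is already measured in the lab frame.
Leg 3: 416 μs is already measured in the lab frame.
Leg 4: 97.0 μs is already measured in the lab frame.
Total: 2.084×10⁴ + 490.0 + 416.0 + 97.00 μs.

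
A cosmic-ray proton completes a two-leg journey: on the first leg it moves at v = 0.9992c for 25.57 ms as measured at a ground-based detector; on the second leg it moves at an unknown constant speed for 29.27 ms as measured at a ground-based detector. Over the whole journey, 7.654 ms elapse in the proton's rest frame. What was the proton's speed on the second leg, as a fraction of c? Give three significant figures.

β = 0.974

Leg 1: γ = 1/√(1 − 0.9992²) = 1/√0.001599 = 25.01; τ_1 = 25.57/25.01 = 1.023 ms.
Leg 2: speed unknown; τ_2 = 29.27/γ_2.
Total proper time: 1.023 + τ_2 = 7.654, so τ_2 = 7.654 − 1.023 = 6.631 ms.
γ_2 = 29.27/6.631 = 4.414; β = √(1 − 1/γ²) = √0.9487.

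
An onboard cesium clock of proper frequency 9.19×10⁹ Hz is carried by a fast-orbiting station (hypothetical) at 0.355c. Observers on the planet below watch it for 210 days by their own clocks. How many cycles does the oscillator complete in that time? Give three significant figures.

γ = 1/√(1 − 0.355²) = 1/√0.8740 = 1.070
During 210 days of lab time, the oscillator's proper time advances by τ = Δt/γ = 210/1.070 = 196.3 days = 1.696×10⁷ s.
N = f × τ = 9.19×10⁹ × 1.696×10⁷ = 1.559×10¹⁷.

N = 1.56×10¹⁷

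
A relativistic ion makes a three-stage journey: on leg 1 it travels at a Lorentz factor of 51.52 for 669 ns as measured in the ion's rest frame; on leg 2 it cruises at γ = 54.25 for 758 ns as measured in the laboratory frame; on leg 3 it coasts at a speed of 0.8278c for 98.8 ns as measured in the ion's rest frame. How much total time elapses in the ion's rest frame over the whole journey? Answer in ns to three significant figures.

Leg 1: 669 ns is already measured in the ion's rest frame.
Leg 2: γ = 54.25; τ_2 = 758/54.25 = 13.97 ns.
Leg 3: 98.8 ns is already measured in the ion's rest frame.
Total: 669.0 + 13.97 + 98.80 ns.

τ = 782 ns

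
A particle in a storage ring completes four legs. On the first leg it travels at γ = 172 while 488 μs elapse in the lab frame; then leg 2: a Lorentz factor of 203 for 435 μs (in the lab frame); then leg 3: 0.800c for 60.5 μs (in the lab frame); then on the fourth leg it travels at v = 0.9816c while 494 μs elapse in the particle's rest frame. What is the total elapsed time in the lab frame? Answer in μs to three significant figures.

Δt = 3570 μs

Leg 1: 488 μs is already measured in the lab frame.
Leg 2: 435 μs is already measured in the lab frame.
Leg 3: 60.5 μs is already measured in the lab frame.
Leg 4: γ = 1/√(1 − 0.9816²) = 1/√0.03646 = 5.237; Δt_4 = 5.237 × 494 = 2587 μs.
Total: 488.0 + 435.0 + 60.50 + 2587 μs.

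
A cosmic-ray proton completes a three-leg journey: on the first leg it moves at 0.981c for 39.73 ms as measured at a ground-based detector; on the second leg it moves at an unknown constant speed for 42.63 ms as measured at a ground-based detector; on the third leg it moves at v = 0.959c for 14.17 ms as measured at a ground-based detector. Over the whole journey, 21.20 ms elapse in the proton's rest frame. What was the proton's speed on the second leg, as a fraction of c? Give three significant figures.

β = 0.975

Leg 1: γ = 1/√(1 − 0.981²) = 1/√0.03764 = 5.154; τ_1 = 39.73/5.154 = 7.708 ms.
Leg 2: speed unknown; τ_2 = 42.63/γ_2.
Leg 3: γ = 1/√(1 − 0.959²) = 1/√0.08032 = 3.529; τ_3 = 14.17/3.529 = 4.016 ms.
Total proper time: 7.708 + τ_2 + 4.016 = 21.20, so τ_2 = 21.20 − 11.72 = 9.476 ms.
γ_2 = 42.63/9.476 = 4.499; β = √(1 − 1/γ²) = √0.9506.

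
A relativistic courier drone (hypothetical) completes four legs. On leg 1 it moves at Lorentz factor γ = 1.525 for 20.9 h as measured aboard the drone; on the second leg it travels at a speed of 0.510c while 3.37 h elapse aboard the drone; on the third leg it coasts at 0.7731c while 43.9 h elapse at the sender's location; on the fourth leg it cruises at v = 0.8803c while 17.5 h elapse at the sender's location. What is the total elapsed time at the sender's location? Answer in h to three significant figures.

Leg 1: γ = 1.525; Δt_1 = 1.525 × 20.9 = 31.87 h.
Leg 2: γ = 1/√(1 − 0.510²) = 1/√0.7399 = 1.163; Δt_2 = 1.163 × 3.37 = 3.918 h.
Leg 3: 43.9 h is already measured at the sender's location.
Leg 4: 17.5 h is already measured at the sender's location.
Total: 31.87 + 3.918 + 43.90 + 17.50 h.

Δt = 97.2 h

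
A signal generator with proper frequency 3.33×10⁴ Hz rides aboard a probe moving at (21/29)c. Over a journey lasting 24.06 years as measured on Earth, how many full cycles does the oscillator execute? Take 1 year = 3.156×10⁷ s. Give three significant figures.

N = 1.74×10¹³

γ = 1/√(1 − (21/29)²) = 29/20 = 1.450
The oscillator's own cycle count is N = f × τ where τ is the proper time aboard the probe. τ = Δt/γ = 24.06/1.450 = 16.59 years = 5.237×10⁸ s.
N = 3.33×10⁴ × 5.237×10⁸ = 1.744×10¹³.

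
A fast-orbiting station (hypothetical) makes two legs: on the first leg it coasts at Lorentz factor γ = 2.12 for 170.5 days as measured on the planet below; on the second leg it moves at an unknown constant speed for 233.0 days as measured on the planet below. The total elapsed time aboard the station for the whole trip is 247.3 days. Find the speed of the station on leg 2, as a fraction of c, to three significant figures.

β = 0.698

Leg 1: γ = 2.12; τ_1 = 170.5/2.120 = 80.42 days.
Leg 2: speed unknown; τ_2 = 233.0/γ_2.
Total proper time: 80.42 + τ_2 = 247.3, so τ_2 = 247.3 − 80.42 = 166.9 days.
γ_2 = 233.0/166.9 = 1.396; β = √(1 − 1/γ²) = √0.4871.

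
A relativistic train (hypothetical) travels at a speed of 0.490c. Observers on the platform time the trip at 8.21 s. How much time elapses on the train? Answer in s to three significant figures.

γ = 1/√(1 − 0.490²) = 1/√0.7599 = 1.147
The interval measured on the platform is the dilated one; the clock on the train measures the proper time τ = Δt/γ = 8.21/1.147 s.

τ = 7.16 s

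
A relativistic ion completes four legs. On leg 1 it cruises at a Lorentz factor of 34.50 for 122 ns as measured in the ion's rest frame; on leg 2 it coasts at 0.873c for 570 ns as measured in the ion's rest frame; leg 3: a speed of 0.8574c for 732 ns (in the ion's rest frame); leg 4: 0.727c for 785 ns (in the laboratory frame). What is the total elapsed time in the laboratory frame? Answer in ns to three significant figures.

Δt = 7590 ns

Leg 1: γ = 34.50; Δt_1 = 34.50 × 122 = 4209 ns.
Leg 2: γ = 1/√(1 − 0.873²) = 1/√0.2379 = 2.050; Δt_2 = 2.050 × 570 = 1169 ns.
Leg 3: γ = 1/√(1 − 0.8574²) = 1/√0.2649 = 1.943; Δt_3 = 1.943 × 732 = 1422 ns.
Leg 4: 785 ns is already measured in the laboratory frame.
Total: 4209 + 1169 + 1422 + 785.0 ns.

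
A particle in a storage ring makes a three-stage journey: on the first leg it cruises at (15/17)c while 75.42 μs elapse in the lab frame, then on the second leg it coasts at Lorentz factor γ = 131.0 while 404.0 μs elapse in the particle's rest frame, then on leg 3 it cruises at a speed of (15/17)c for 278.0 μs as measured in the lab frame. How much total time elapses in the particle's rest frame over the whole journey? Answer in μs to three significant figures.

τ = 570 μs

Leg 1: γ = 1/√(1 − (15/17)²) = 17/8 = 2.125; τ_1 = 75.42/2.125 = 35.49 μs.
Leg 2: 404.0 μs is already measured in the particle's rest frame.
Leg 3: γ = 1/√(1 − (15/17)²) = 17/8 = 2.125; τ_3 = 278.0/2.125 = 130.8 μs.
Total: 35.49 + 404.0 + 130.8 μs.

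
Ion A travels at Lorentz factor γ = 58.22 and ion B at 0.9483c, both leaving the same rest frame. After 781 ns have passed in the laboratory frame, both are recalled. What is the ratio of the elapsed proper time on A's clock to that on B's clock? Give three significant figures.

A: γ = 58.22. B: γ = 1/√(1 − 0.9483²) = 1/√0.1007 = 3.151.
τ_A/τ_B = γ_B/γ_A = 3.151/58.22 = 0.05412, so τ_A/τ_B = 0.05412.

τ_A/τ_B = 0.0541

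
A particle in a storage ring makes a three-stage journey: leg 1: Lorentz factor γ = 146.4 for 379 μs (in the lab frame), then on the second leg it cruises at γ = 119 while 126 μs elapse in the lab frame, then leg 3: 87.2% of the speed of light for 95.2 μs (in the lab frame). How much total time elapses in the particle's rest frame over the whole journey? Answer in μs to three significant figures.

τ = 50.2 μs

Leg 1: γ = 146.4; τ_1 = 379/146.4 = 2.589 μs.
Leg 2: γ = 119; τ_2 = 126/119.0 = 1.059 μs.
Leg 3: β = 0.872; γ = 1/√(1 − 0.872²) = 1/√0.2396 = 2.043; τ_3 = 95.2/2.043 = 46.60 μs.
Total: 2.589 + 1.059 + 46.60 μs.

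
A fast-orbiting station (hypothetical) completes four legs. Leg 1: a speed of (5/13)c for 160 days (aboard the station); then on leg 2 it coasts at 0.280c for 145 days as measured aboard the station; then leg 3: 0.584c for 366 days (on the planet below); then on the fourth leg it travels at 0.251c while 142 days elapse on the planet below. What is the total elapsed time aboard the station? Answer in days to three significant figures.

Leg 1: 160 days is already measured aboard the station.
Leg 2: 145 days is already measured aboard the station.
Leg 3: γ = 1/√(1 − 0.584²) = 1/√0.6589 = 1.232; τ_3 = 366/1.232 = 297.1 days.
Leg 4: γ = 1/√(1 − 0.251²) = 1/√0.9370 = 1.033; τ_4 = 142/1.033 = 137.5 days.
Total: 160.0 + 145.0 + 297.1 + 137.5 days.

τ = 740 days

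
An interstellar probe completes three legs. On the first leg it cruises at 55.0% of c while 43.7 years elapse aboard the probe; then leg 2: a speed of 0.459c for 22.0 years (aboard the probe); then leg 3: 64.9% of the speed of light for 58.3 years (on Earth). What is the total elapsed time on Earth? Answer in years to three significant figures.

Leg 1: β = 0.550; γ = 1/√(1 − 0.550²) = 1/√0.6975 = 1.197; Δt_1 = 1.197 × 43.7 = 52.33 years.
Leg 2: γ = 1/√(1 − 0.459²) = 1/√0.7893 = 1.126; Δt_2 = 1.126 × 22.0 = 24.76 years.
Leg 3: 58.3 years is already measured on Earth.
Total: 52.33 + 24.76 + 58.30 years.

Δt = 135 years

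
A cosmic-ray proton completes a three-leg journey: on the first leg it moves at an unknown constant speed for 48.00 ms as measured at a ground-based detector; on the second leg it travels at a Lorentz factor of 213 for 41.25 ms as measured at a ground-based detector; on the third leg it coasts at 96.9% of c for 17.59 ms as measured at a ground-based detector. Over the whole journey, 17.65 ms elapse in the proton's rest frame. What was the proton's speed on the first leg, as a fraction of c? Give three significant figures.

β = 0.962

Leg 1: speed unknown; τ_1 = 48.00/γ_1.
Leg 2: γ = 213; τ_2 = 41.25/213.0 = 0.1937 ms.
Leg 3: β = 0.969; γ = 1/√(1 − 0.969²) = 1/√0.06104 = 4.048; τ_3 = 17.59/4.048 = 4.346 ms.
Total proper time: τ_1 + 0.1937 + 4.346 = 17.65, so τ_1 = 17.65 − 4.539 = 13.11 ms.
γ_1 = 48.00/13.11 = 3.661; β = √(1 − 1/γ²) = √0.9254.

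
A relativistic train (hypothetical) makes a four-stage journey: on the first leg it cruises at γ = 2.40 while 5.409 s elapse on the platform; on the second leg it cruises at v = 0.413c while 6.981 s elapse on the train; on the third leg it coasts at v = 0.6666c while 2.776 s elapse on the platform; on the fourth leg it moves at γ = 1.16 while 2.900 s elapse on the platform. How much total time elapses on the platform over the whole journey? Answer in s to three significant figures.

Δt = 18.8 s

Leg 1: 5.409 s is already measured on the platform.
Leg 2: γ = 1/√(1 − 0.413²) = 1/√0.8294 = 1.098; Δt_2 = 1.098 × 6.981 = 7.665 s.
Leg 3: 2.776 s is already measured on the platform.
Leg 4: 2.900 s is already measured on the platform.
Total: 5.409 + 7.665 + 2.776 + 2.900 s.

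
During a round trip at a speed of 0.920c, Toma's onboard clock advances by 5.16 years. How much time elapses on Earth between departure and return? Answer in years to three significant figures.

Δt = 13.2 years

γ = 1/√(1 − 0.920²) = 1/√0.1536 = 2.552
Earth-frame duration is the dilated interval: Δt = γτ = 2.552 × 5.16 years.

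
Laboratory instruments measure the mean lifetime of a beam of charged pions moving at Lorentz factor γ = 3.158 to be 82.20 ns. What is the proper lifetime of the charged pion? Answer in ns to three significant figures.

τ₀ = 26.0 ns

γ = 3.158
The lab-frame lifetime is the dilated interval; the proper lifetime is τ₀ = Δt/γ = 82.20/3.158 ns.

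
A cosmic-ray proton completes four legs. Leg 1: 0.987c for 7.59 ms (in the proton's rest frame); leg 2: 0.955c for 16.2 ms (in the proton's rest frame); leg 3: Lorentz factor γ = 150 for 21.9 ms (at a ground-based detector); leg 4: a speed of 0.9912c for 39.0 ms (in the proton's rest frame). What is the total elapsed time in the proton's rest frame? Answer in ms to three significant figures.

Leg 1: 7.59 ms is already measured in the proton's rest frame.
Leg 2: 16.2 ms is already measured in the proton's rest frame.
Leg 3: γ = 150; τ_3 = 21.9/150.0 = 0.1460 ms.
Leg 4: 39.0 ms is already measured in the proton's rest frame.
Total: 7.590 + 16.20 + 0.1460 + 39.00 ms.

τ = 62.9 ms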